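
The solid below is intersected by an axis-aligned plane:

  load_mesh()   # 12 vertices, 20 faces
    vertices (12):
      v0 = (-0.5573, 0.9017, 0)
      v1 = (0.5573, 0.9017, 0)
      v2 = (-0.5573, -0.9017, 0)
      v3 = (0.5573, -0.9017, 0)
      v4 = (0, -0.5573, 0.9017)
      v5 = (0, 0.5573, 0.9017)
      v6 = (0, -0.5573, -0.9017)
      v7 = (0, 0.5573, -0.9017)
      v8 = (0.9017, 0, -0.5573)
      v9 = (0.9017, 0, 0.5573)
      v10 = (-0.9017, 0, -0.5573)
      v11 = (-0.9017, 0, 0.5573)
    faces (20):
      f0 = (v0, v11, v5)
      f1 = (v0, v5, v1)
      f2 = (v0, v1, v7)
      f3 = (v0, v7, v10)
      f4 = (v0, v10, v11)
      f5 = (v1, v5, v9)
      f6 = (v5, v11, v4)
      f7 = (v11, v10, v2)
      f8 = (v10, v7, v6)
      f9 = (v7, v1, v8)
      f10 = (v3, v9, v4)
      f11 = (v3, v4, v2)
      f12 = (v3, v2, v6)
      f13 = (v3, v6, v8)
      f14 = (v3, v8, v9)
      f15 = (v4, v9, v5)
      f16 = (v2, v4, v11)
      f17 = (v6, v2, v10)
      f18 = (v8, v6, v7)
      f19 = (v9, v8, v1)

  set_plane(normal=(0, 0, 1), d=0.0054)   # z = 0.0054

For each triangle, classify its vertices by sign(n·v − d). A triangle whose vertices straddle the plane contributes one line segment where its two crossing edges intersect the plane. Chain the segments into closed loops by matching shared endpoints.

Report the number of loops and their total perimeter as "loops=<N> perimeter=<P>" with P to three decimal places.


loops=1 perimeter=6.077

Straddling triangles (10 of 20):
  (v0,v11,v5) [-++] → (-0.560637, 0.892963, 0.0054)–(-0.553963, 0.899637, 0.0054)  len=0.0094
  (v0,v5,v1) [-+-] → (-0.553963, 0.899637, 0.0054)–(0.553963, 0.899637, 0.0054)  len=1.1079
  (v0,v10,v11) [--+] → (-0.9017, 0, 0.0054)–(-0.560637, 0.892963, 0.0054)  len=0.9559
  (v1,v5,v9) [-++] → (0.553963, 0.899637, 0.0054)–(0.560637, 0.892963, 0.0054)  len=0.0094
  (v11,v10,v2) [+--] → (-0.9017, 0, 0.0054)–(-0.560637, -0.892963, 0.0054)  len=0.9559
  (v3,v9,v4) [-++] → (0.560637, -0.892963, 0.0054)–(0.553963, -0.899637, 0.0054)  len=0.0094
  (v3,v4,v2) [-+-] → (0.553963, -0.899637, 0.0054)–(-0.553963, -0.899637, 0.0054)  len=1.1079
  (v3,v8,v9) [--+] → (0.9017, 0, 0.0054)–(0.560637, -0.892963, 0.0054)  len=0.9559
  (v2,v4,v11) [-++] → (-0.553963, -0.899637, 0.0054)–(-0.560637, -0.892963, 0.0054)  len=0.0094
  (v9,v8,v1) [+--] → (0.9017, 0, 0.0054)–(0.560637, 0.892963, 0.0054)  len=0.9559

Chained into 1 loop(s):
  loop 1: 10 segments, perimeter = 6.0771
Total perimeter = 6.077


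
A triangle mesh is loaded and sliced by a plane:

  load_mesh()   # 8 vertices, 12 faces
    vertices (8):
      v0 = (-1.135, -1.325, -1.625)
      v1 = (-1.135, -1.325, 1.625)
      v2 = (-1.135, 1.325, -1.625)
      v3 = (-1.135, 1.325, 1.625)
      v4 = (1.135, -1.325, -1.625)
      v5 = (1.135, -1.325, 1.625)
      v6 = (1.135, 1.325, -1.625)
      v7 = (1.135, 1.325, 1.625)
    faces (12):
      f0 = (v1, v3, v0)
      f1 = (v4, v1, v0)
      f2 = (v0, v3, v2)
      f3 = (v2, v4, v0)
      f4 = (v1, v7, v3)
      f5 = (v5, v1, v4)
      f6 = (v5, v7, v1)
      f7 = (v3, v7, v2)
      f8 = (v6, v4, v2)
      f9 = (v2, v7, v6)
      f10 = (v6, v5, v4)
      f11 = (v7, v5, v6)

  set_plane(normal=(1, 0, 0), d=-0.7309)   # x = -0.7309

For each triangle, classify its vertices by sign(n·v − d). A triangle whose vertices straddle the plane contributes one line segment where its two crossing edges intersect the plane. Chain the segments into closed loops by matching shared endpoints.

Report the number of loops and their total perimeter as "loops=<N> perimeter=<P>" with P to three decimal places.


Straddling triangles (8 of 12):
  (v4,v1,v0) [+--] → (-0.7309, -1.325, 1.04644)–(-0.7309, -1.325, -1.625)  len=2.6714
  (v2,v4,v0) [-+-] → (-0.7309, 0.853253, -1.625)–(-0.7309, -1.325, -1.625)  len=2.1783
  (v1,v7,v3) [-+-] → (-0.7309, -0.853253, 1.625)–(-0.7309, 1.325, 1.625)  len=2.1783
  (v5,v1,v4) [+-+] → (-0.7309, -1.325, 1.625)–(-0.7309, -1.325, 1.04644)  len=0.5786
  (v5,v7,v1) [++-] → (-0.7309, -0.853253, 1.625)–(-0.7309, -1.325, 1.625)  len=0.4717
  (v3,v7,v2) [-+-] → (-0.7309, 1.325, 1.625)–(-0.7309, 1.325, -1.04644)  len=2.6714
  (v6,v4,v2) [++-] → (-0.7309, 0.853253, -1.625)–(-0.7309, 1.325, -1.625)  len=0.4717
  (v2,v7,v6) [-++] → (-0.7309, 1.325, -1.04644)–(-0.7309, 1.325, -1.625)  len=0.5786

Chained into 1 loop(s):
  loop 1: 8 segments, perimeter = 11.8000
Total perimeter = 11.800

loops=1 perimeter=11.800


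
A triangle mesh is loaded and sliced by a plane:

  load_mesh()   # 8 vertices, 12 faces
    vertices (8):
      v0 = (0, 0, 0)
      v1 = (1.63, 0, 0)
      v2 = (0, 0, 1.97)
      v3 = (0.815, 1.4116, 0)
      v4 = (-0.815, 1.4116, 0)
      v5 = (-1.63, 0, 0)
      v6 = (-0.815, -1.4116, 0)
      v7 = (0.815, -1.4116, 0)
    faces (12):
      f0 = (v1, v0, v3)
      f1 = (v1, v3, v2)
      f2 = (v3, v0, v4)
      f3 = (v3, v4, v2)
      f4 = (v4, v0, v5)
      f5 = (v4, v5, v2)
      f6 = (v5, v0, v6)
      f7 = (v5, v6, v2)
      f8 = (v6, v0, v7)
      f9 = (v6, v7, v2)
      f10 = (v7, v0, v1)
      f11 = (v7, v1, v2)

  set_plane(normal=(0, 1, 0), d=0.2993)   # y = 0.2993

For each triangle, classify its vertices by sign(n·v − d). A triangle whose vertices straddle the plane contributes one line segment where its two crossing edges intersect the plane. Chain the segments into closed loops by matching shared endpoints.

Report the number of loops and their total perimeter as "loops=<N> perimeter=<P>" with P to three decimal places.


Straddling triangles (6 of 12):
  (v1,v0,v3) [--+] → (0.172804, 0.2993, 0)–(1.4572, 0.2993, 0)  len=1.2844
  (v1,v3,v2) [-+-] → (1.4572, 0.2993, 0)–(0.172804, 0.2993, 1.5523)  len=2.0148
  (v3,v0,v4) [+-+] → (0.172804, 0.2993, 0)–(-0.172804, 0.2993, 0)  len=0.3456
  (v3,v4,v2) [++-] → (-0.172804, 0.2993, 1.5523)–(0.172804, 0.2993, 1.5523)  len=0.3456
  (v4,v0,v5) [+--] → (-0.172804, 0.2993, 0)–(-1.4572, 0.2993, 0)  len=1.2844
  (v4,v5,v2) [+--] → (-1.4572, 0.2993, 0)–(-0.172804, 0.2993, 1.5523)  len=2.0148

Chained into 1 loop(s):
  loop 1: 6 segments, perimeter = 7.2895
Total perimeter = 7.290

loops=1 perimeter=7.290


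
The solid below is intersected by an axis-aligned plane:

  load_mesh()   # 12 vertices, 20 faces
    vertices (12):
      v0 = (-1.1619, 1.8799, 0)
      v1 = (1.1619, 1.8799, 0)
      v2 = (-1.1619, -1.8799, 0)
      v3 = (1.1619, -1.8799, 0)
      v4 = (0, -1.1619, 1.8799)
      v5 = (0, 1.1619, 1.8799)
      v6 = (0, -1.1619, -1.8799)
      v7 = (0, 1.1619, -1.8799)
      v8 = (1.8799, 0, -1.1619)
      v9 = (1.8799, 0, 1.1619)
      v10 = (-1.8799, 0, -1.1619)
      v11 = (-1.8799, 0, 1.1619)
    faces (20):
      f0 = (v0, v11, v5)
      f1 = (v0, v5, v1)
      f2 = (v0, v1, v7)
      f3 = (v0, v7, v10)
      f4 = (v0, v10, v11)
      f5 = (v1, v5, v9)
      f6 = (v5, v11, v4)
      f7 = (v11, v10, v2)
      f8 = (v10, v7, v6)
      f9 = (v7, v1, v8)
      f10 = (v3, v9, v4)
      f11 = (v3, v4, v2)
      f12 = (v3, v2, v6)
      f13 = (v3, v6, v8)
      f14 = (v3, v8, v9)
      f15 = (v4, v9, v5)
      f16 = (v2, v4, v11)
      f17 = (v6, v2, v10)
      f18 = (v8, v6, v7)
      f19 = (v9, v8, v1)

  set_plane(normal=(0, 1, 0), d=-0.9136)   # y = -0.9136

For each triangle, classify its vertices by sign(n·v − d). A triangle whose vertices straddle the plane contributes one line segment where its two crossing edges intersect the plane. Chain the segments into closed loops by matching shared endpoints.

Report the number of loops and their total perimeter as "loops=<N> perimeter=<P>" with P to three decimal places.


loops=1 perimeter=10.497

Straddling triangles (10 of 20):
  (v5,v11,v4) [++-] → (-0.401738, -0.9136, 1.72646)–(0, -0.9136, 1.8799)  len=0.4300
  (v11,v10,v2) [++-] → (-1.53096, -0.9136, -0.597236)–(-1.53096, -0.9136, 0.597236)  len=1.1945
  (v10,v7,v6) [++-] → (0, -0.9136, -1.8799)–(-0.401738, -0.9136, -1.72646)  len=0.4300
  (v3,v9,v4) [-+-] → (1.53096, -0.9136, 0.597236)–(0.401738, -0.9136, 1.72646)  len=1.5970
  (v3,v6,v8) [--+] → (0.401738, -0.9136, -1.72646)–(1.53096, -0.9136, -0.597236)  len=1.5970
  (v3,v8,v9) [-++] → (1.53096, -0.9136, -0.597236)–(1.53096, -0.9136, 0.597236)  len=1.1945
  (v4,v9,v5) [-++] → (0.401738, -0.9136, 1.72646)–(0, -0.9136, 1.8799)  len=0.4300
  (v2,v4,v11) [--+] → (-0.401738, -0.9136, 1.72646)–(-1.53096, -0.9136, 0.597236)  len=1.5970
  (v6,v2,v10) [--+] → (-1.53096, -0.9136, -0.597236)–(-0.401738, -0.9136, -1.72646)  len=1.5970
  (v8,v6,v7) [+-+] → (0.401738, -0.9136, -1.72646)–(0, -0.9136, -1.8799)  len=0.4300

Chained into 1 loop(s):
  loop 1: 10 segments, perimeter = 10.4970
Total perimeter = 10.497


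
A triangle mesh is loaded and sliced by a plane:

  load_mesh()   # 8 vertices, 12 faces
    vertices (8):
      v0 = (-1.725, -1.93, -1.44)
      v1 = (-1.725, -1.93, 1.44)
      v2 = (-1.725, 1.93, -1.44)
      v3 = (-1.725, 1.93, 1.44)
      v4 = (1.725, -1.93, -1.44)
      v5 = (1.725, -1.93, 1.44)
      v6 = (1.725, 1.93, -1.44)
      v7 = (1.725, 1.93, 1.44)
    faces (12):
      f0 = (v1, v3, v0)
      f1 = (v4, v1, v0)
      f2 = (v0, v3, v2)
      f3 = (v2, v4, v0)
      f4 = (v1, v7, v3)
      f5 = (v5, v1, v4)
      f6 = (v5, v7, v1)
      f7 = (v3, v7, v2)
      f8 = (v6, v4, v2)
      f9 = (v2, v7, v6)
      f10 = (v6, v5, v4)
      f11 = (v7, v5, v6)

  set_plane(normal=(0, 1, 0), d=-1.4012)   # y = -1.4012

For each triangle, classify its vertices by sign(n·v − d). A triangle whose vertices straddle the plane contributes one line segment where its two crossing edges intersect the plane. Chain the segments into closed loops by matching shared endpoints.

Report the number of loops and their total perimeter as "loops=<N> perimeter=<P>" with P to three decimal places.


loops=1 perimeter=12.660

Straddling triangles (8 of 12):
  (v1,v3,v0) [-+-] → (-1.725, -1.4012, 1.44)–(-1.725, -1.4012, -1.04545)  len=2.4855
  (v0,v3,v2) [-++] → (-1.725, -1.4012, -1.04545)–(-1.725, -1.4012, -1.44)  len=0.3945
  (v2,v4,v0) [+--] → (1.25237, -1.4012, -1.44)–(-1.725, -1.4012, -1.44)  len=2.9774
  (v1,v7,v3) [-++] → (-1.25237, -1.4012, 1.44)–(-1.725, -1.4012, 1.44)  len=0.4726
  (v5,v7,v1) [-+-] → (1.725, -1.4012, 1.44)–(-1.25237, -1.4012, 1.44)  len=2.9774
  (v6,v4,v2) [+-+] → (1.725, -1.4012, -1.44)–(1.25237, -1.4012, -1.44)  len=0.4726
  (v6,v5,v4) [+--] → (1.725, -1.4012, 1.04545)–(1.725, -1.4012, -1.44)  len=2.4855
  (v7,v5,v6) [+-+] → (1.725, -1.4012, 1.44)–(1.725, -1.4012, 1.04545)  len=0.3945

Chained into 1 loop(s):
  loop 1: 8 segments, perimeter = 12.6600
Total perimeter = 12.660


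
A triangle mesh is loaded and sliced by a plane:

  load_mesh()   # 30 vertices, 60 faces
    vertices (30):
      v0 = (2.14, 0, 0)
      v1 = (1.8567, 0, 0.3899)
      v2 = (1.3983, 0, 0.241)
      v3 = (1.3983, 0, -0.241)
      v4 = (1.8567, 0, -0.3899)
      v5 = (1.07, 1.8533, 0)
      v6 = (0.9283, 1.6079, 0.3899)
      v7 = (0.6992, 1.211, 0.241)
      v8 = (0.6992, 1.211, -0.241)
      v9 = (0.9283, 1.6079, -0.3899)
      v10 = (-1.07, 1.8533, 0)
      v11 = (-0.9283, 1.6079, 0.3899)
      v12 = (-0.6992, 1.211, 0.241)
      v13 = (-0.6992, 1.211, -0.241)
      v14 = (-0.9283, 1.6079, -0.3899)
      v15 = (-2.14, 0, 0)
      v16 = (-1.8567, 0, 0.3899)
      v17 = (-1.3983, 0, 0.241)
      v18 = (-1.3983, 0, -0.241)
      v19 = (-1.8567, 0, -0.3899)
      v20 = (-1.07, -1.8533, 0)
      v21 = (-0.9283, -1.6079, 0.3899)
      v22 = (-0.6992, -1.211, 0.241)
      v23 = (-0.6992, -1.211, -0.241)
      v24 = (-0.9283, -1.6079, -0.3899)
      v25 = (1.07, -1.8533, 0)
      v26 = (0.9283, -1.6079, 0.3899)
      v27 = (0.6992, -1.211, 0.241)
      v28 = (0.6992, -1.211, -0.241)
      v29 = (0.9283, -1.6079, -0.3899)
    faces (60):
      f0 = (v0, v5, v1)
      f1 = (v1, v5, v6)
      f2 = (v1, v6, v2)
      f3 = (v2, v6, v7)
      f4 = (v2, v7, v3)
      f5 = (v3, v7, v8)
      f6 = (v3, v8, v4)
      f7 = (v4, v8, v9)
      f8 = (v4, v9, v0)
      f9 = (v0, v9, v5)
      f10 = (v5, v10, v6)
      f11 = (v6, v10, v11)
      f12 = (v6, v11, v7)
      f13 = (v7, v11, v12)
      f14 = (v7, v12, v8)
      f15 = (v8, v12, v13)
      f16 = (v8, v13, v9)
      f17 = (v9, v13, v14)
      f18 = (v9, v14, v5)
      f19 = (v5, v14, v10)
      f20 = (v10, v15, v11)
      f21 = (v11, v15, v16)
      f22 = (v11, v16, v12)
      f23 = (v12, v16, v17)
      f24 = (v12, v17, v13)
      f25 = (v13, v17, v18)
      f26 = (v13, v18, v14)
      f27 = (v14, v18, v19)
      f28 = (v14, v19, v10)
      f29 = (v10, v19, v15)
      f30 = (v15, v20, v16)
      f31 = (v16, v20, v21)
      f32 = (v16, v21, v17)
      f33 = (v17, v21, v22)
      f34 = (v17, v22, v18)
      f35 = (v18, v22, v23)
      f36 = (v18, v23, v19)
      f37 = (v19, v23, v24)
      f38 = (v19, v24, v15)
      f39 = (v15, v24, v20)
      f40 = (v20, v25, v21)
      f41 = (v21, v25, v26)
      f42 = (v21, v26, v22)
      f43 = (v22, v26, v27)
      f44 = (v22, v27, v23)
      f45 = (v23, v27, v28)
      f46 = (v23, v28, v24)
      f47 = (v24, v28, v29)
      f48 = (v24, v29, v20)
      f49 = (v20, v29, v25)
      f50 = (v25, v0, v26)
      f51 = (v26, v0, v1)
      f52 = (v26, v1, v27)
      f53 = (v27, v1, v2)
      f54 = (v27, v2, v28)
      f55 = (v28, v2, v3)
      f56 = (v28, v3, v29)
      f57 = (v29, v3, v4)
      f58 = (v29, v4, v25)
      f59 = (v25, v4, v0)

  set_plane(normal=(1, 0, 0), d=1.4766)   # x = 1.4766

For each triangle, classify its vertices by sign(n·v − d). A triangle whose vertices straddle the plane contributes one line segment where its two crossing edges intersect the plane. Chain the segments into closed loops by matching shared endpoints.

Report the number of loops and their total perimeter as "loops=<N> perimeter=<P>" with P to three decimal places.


loops=1 perimeter=5.186

Straddling triangles (14 of 60):
  (v0,v5,v1) [+-+] → (1.4766, 1.14905, 0)–(1.4766, 0.895436, 0.201517)  len=0.3239
  (v1,v5,v6) [+--] → (1.4766, 0.895436, 0.201517)–(1.4766, 0.658297, 0.3899)  len=0.3029
  (v1,v6,v2) [+--] → (1.4766, 0.658297, 0.3899)–(1.4766, 0, 0.266434)  len=0.6698
  (v3,v8,v4) [--+] → (1.4766, 0.397668, -0.341004)–(1.4766, 0, -0.266434)  len=0.4046
  (v4,v8,v9) [+--] → (1.4766, 0.397668, -0.341004)–(1.4766, 0.658297, -0.3899)  len=0.2652
  (v4,v9,v0) [+-+] → (1.4766, 0.658297, -0.3899)–(1.4766, 0.880318, -0.213468)  len=0.2836
  (v0,v9,v5) [+--] → (1.4766, 0.880318, -0.213468)–(1.4766, 1.14905, 0)  len=0.3432
  (v25,v0,v26) [-+-] → (1.4766, -1.14905, 0)–(1.4766, -0.880318, 0.213468)  len=0.3432
  (v26,v0,v1) [-++] → (1.4766, -0.880318, 0.213468)–(1.4766, -0.658297, 0.3899)  len=0.2836
  (v26,v1,v27) [-+-] → (1.4766, -0.658297, 0.3899)–(1.4766, -0.397668, 0.341004)  len=0.2652
  (v27,v1,v2) [-+-] → (1.4766, -0.397668, 0.341004)–(1.4766, 0, 0.266434)  len=0.4046
  (v29,v3,v4) [--+] → (1.4766, 0, -0.266434)–(1.4766, -0.658297, -0.3899)  len=0.6698
  (v29,v4,v25) [-+-] → (1.4766, -0.658297, -0.3899)–(1.4766, -0.895436, -0.201517)  len=0.3029
  (v25,v4,v0) [-++] → (1.4766, -0.895436, -0.201517)–(1.4766, -1.14905, 0)  len=0.3239

Chained into 1 loop(s):
  loop 1: 14 segments, perimeter = 5.1862
Total perimeter = 5.186


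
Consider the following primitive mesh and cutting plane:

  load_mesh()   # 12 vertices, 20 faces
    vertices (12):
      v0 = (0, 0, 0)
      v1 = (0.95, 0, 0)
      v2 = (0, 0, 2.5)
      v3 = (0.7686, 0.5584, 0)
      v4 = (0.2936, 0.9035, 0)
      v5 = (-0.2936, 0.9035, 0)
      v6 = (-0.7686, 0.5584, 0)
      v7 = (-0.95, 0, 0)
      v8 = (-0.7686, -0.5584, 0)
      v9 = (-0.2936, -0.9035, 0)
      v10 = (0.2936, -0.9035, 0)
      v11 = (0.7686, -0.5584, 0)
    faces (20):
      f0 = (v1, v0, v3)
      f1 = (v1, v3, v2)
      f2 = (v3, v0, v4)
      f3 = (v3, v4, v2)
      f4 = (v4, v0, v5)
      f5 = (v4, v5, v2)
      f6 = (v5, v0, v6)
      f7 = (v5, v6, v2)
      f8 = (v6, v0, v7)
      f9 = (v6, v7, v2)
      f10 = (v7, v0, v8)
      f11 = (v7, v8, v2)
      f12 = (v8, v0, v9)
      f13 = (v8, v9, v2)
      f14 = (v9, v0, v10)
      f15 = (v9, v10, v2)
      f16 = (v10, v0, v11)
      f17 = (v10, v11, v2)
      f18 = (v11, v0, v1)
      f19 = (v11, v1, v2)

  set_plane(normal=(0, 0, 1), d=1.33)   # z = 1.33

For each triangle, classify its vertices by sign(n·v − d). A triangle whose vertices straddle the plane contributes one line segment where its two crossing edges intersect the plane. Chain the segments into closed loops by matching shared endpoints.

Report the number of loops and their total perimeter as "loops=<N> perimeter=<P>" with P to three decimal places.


Straddling triangles (10 of 20):
  (v1,v3,v2) [--+] → (0.359705, 0.261331, 1.33)–(0.4446, 0, 1.33)  len=0.2748
  (v3,v4,v2) [--+] → (0.137405, 0.422838, 1.33)–(0.359705, 0.261331, 1.33)  len=0.2748
  (v4,v5,v2) [--+] → (-0.137405, 0.422838, 1.33)–(0.137405, 0.422838, 1.33)  len=0.2748
  (v5,v6,v2) [--+] → (-0.359705, 0.261331, 1.33)–(-0.137405, 0.422838, 1.33)  len=0.2748
  (v6,v7,v2) [--+] → (-0.4446, 0, 1.33)–(-0.359705, 0.261331, 1.33)  len=0.2748
  (v7,v8,v2) [--+] → (-0.359705, -0.261331, 1.33)–(-0.4446, 0, 1.33)  len=0.2748
  (v8,v9,v2) [--+] → (-0.137405, -0.422838, 1.33)–(-0.359705, -0.261331, 1.33)  len=0.2748
  (v9,v10,v2) [--+] → (0.137405, -0.422838, 1.33)–(-0.137405, -0.422838, 1.33)  len=0.2748
  (v10,v11,v2) [--+] → (0.359705, -0.261331, 1.33)–(0.137405, -0.422838, 1.33)  len=0.2748
  (v11,v1,v2) [--+] → (0.4446, 0, 1.33)–(0.359705, -0.261331, 1.33)  len=0.2748

Chained into 1 loop(s):
  loop 1: 10 segments, perimeter = 2.7478
Total perimeter = 2.748

loops=1 perimeter=2.748


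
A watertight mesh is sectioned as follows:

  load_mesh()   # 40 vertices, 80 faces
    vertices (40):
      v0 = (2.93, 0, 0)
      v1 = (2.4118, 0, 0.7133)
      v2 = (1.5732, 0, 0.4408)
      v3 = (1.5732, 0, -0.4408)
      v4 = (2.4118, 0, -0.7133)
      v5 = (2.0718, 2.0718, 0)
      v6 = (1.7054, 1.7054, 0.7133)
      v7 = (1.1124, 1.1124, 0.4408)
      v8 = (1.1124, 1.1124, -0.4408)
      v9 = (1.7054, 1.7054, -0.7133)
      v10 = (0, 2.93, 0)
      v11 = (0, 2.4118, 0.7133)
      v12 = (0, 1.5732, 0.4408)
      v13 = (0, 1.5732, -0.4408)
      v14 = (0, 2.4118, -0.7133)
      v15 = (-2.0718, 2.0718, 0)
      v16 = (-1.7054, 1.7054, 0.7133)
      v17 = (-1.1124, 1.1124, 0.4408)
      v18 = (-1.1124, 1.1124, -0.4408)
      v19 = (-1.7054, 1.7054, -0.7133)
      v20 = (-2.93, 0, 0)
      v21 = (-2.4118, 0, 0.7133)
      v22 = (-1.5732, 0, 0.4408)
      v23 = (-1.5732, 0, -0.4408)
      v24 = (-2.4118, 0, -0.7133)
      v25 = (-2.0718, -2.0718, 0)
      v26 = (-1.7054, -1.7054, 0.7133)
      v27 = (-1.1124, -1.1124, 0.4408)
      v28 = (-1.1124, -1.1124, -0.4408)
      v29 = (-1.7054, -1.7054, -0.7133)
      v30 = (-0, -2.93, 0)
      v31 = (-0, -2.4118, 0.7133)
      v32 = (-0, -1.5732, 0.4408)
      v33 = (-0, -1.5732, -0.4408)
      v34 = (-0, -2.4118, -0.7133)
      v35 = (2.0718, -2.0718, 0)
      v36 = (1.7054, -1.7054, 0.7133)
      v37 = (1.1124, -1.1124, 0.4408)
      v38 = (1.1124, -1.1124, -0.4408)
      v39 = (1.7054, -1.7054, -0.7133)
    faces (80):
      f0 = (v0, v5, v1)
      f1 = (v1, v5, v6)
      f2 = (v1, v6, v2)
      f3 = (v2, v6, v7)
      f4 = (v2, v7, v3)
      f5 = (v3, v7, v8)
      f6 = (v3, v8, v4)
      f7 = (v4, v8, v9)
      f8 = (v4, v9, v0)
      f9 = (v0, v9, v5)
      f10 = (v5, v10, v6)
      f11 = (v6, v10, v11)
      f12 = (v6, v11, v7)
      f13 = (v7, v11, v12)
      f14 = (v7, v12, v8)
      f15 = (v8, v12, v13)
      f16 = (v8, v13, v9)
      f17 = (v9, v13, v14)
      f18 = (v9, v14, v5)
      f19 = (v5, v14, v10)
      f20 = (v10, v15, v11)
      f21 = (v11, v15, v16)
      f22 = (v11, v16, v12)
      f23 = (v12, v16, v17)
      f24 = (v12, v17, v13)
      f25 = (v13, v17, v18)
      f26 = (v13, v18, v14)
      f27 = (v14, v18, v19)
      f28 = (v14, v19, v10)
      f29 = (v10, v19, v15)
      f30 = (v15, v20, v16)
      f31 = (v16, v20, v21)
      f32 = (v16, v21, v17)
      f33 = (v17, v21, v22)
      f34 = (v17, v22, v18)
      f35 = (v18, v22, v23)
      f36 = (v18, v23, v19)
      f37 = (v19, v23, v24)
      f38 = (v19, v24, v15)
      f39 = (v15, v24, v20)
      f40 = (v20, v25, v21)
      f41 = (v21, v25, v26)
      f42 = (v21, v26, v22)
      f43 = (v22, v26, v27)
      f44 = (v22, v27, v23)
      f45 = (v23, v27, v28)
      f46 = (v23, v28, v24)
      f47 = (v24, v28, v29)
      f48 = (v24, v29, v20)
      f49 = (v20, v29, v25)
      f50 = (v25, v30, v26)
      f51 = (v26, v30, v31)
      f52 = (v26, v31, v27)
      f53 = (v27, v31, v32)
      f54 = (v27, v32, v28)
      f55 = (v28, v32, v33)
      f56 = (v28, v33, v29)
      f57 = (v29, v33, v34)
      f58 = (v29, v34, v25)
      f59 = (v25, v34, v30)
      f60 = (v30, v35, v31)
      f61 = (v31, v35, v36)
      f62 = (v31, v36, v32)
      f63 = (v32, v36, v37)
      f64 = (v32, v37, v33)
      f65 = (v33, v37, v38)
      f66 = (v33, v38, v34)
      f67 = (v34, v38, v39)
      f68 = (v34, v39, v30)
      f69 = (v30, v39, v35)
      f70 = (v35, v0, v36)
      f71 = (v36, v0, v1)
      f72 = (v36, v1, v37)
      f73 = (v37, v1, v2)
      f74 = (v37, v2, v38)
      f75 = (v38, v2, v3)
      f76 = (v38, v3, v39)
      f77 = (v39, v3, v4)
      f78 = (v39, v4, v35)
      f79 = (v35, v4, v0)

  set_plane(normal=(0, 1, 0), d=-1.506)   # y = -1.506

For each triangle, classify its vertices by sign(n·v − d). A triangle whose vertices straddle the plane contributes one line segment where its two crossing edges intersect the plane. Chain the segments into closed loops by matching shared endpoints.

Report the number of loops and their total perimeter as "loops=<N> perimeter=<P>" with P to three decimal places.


Straddling triangles (24 of 80):
  (v20,v25,v21) [+-+] → (-2.30617, -1.506, 0)–(-2.16465, -1.506, 0.194799)  len=0.2408
  (v21,v25,v26) [+--] → (-2.16465, -1.506, 0.194799)–(-1.78799, -1.506, 0.7133)  len=0.6409
  (v21,v26,v22) [+-+] → (-1.78799, -1.506, 0.7133)–(-1.68994, -1.506, 0.681439)  len=0.1031
  (v22,v26,v27) [+-+] → (-1.68994, -1.506, 0.681439)–(-1.506, -1.506, 0.62167)  len=0.1934
  (v24,v28,v29) [++-] → (-1.506, -1.506, -0.62167)–(-1.78799, -1.506, -0.7133)  len=0.2965
  (v24,v29,v20) [+-+] → (-1.78799, -1.506, -0.7133)–(-1.84858, -1.506, -0.629899)  len=0.1031
  (v20,v29,v25) [+--] → (-1.84858, -1.506, -0.629899)–(-2.30617, -1.506, 0)  len=0.7786
  (v26,v31,v27) [--+] → (-0.775444, -1.506, 0.523343)–(-1.506, -1.506, 0.62167)  len=0.7371
  (v27,v31,v32) [+--] → (-0.775444, -1.506, 0.523343)–(-0.162225, -1.506, 0.4408)  len=0.6187
  (v27,v32,v28) [+-+] → (-0.162225, -1.506, 0.4408)–(-0.162225, -1.506, 0.312233)  len=0.1286
  (v28,v32,v33) [+--] → (-0.162225, -1.506, 0.312233)–(-0.162225, -1.506, -0.4408)  len=0.7530
  (v28,v33,v29) [+--] → (-0.162225, -1.506, -0.4408)–(-1.506, -1.506, -0.62167)  len=1.3559
  (v32,v36,v37) [--+] → (1.506, -1.506, 0.62167)–(0.162225, -1.506, 0.4408)  len=1.3559
  (v32,v37,v33) [-+-] → (0.162225, -1.506, 0.4408)–(0.162225, -1.506, -0.312233)  len=0.7530
  (v33,v37,v38) [-++] → (0.162225, -1.506, -0.312233)–(0.162225, -1.506, -0.4408)  len=0.1286
  (v33,v38,v34) [-+-] → (0.162225, -1.506, -0.4408)–(0.775444, -1.506, -0.523343)  len=0.6187
  (v34,v38,v39) [-+-] → (0.775444, -1.506, -0.523343)–(1.506, -1.506, -0.62167)  len=0.7371
  (v35,v0,v36) [-+-] → (2.30617, -1.506, 0)–(1.84858, -1.506, 0.629899)  len=0.7786
  (v36,v0,v1) [-++] → (1.84858, -1.506, 0.629899)–(1.78799, -1.506, 0.7133)  len=0.1031
  (v36,v1,v37) [-++] → (1.78799, -1.506, 0.7133)–(1.506, -1.506, 0.62167)  len=0.2965
  (v38,v3,v39) [++-] → (1.68994, -1.506, -0.681439)–(1.506, -1.506, -0.62167)  len=0.1934
  (v39,v3,v4) [-++] → (1.68994, -1.506, -0.681439)–(1.78799, -1.506, -0.7133)  len=0.1031
  (v39,v4,v35) [-+-] → (1.78799, -1.506, -0.7133)–(2.16465, -1.506, -0.194799)  len=0.6409
  (v35,v4,v0) [-++] → (2.16465, -1.506, -0.194799)–(2.30617, -1.506, 0)  len=0.2408

Chained into 2 loop(s):
  loop 1: 12 segments, perimeter = 5.9497
  loop 2: 12 segments, perimeter = 5.9497
Total perimeter = 11.899

loops=2 perimeter=11.899


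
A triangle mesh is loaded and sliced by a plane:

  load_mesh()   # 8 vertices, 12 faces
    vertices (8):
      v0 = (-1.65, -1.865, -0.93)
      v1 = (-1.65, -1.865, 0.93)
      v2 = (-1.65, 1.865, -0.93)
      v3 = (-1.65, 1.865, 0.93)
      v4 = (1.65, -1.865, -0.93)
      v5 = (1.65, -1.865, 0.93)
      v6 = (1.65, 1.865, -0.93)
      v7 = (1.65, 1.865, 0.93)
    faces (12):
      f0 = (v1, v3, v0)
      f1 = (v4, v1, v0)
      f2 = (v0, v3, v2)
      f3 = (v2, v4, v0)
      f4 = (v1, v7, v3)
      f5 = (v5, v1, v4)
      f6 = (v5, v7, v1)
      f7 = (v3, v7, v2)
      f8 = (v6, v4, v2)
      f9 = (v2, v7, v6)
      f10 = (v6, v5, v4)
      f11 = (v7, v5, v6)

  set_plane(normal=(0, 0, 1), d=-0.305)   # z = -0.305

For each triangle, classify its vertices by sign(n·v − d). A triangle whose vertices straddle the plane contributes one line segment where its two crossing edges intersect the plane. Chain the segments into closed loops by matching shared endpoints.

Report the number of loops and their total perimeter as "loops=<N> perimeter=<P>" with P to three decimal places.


Straddling triangles (8 of 12):
  (v1,v3,v0) [++-] → (-1.65, -0.61164, -0.305)–(-1.65, -1.865, -0.305)  len=1.2534
  (v4,v1,v0) [-+-] → (0.541129, -1.865, -0.305)–(-1.65, -1.865, -0.305)  len=2.1911
  (v0,v3,v2) [-+-] → (-1.65, -0.61164, -0.305)–(-1.65, 1.865, -0.305)  len=2.4766
  (v5,v1,v4) [++-] → (0.541129, -1.865, -0.305)–(1.65, -1.865, -0.305)  len=1.1089
  (v3,v7,v2) [++-] → (-0.541129, 1.865, -0.305)–(-1.65, 1.865, -0.305)  len=1.1089
  (v2,v7,v6) [-+-] → (-0.541129, 1.865, -0.305)–(1.65, 1.865, -0.305)  len=2.1911
  (v6,v5,v4) [-+-] → (1.65, 0.61164, -0.305)–(1.65, -1.865, -0.305)  len=2.4766
  (v7,v5,v6) [++-] → (1.65, 0.61164, -0.305)–(1.65, 1.865, -0.305)  len=1.2534

Chained into 1 loop(s):
  loop 1: 8 segments, perimeter = 14.0600
Total perimeter = 14.060

loops=1 perimeter=14.060


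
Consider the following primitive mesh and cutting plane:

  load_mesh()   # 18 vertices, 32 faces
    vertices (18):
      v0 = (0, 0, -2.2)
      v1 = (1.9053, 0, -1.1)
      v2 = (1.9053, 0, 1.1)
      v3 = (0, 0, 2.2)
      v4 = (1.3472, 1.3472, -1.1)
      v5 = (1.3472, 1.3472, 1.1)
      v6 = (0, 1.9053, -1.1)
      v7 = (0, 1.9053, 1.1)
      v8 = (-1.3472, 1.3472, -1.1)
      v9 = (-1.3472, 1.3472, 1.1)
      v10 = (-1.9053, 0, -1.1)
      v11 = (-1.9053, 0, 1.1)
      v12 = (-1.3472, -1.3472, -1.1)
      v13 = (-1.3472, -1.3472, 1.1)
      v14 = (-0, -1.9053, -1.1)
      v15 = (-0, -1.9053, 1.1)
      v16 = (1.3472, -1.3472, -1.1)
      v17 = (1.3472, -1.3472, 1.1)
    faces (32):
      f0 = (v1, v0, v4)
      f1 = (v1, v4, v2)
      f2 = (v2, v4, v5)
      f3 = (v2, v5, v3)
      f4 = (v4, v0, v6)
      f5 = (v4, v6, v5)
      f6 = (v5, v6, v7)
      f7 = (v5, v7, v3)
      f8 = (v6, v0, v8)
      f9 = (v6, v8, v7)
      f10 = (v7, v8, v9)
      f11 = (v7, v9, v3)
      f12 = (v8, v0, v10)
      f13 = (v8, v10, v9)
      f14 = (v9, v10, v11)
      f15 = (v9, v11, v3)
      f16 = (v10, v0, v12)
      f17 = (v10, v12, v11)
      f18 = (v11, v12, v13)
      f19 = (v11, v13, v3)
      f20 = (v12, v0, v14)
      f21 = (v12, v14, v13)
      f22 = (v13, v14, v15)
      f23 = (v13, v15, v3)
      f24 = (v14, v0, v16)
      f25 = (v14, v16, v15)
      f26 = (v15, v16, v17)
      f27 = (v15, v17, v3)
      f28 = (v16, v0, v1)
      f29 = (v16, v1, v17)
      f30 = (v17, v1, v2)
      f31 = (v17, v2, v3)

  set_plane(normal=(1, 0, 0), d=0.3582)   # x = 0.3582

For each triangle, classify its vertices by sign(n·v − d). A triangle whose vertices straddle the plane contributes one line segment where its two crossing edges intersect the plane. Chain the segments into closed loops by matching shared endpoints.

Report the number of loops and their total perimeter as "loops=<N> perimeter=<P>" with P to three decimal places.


Straddling triangles (12 of 32):
  (v1,v0,v4) [+-+] → (0.3582, 0, -1.9932)–(0.3582, 0.3582, -1.90753)  len=0.3683
  (v2,v5,v3) [++-] → (0.3582, 0.3582, 1.90753)–(0.3582, 0, 1.9932)  len=0.3683
  (v4,v0,v6) [+--] → (0.3582, 0.3582, -1.90753)–(0.3582, 1.75691, -1.1)  len=1.6151
  (v4,v6,v5) [+-+] → (0.3582, 1.75691, -1.1)–(0.3582, 1.75691, -0.515053)  len=0.5849
  (v5,v6,v7) [+--] → (0.3582, 1.75691, -0.515053)–(0.3582, 1.75691, 1.1)  len=1.6151
  (v5,v7,v3) [+--] → (0.3582, 1.75691, 1.1)–(0.3582, 0.3582, 1.90753)  len=1.6151
  (v14,v0,v16) [--+] → (0.3582, -0.3582, -1.90753)–(0.3582, -1.75691, -1.1)  len=1.6151
  (v14,v16,v15) [-+-] → (0.3582, -1.75691, -1.1)–(0.3582, -1.75691, 0.515053)  len=1.6151
  (v15,v16,v17) [-++] → (0.3582, -1.75691, 0.515053)–(0.3582, -1.75691, 1.1)  len=0.5849
  (v15,v17,v3) [-+-] → (0.3582, -1.75691, 1.1)–(0.3582, -0.3582, 1.90753)  len=1.6151
  (v16,v0,v1) [+-+] → (0.3582, -0.3582, -1.90753)–(0.3582, 0, -1.9932)  len=0.3683
  (v17,v2,v3) [++-] → (0.3582, 0, 1.9932)–(0.3582, -0.3582, 1.90753)  len=0.3683

Chained into 1 loop(s):
  loop 1: 12 segments, perimeter = 12.3335
Total perimeter = 12.334

loops=1 perimeter=12.334


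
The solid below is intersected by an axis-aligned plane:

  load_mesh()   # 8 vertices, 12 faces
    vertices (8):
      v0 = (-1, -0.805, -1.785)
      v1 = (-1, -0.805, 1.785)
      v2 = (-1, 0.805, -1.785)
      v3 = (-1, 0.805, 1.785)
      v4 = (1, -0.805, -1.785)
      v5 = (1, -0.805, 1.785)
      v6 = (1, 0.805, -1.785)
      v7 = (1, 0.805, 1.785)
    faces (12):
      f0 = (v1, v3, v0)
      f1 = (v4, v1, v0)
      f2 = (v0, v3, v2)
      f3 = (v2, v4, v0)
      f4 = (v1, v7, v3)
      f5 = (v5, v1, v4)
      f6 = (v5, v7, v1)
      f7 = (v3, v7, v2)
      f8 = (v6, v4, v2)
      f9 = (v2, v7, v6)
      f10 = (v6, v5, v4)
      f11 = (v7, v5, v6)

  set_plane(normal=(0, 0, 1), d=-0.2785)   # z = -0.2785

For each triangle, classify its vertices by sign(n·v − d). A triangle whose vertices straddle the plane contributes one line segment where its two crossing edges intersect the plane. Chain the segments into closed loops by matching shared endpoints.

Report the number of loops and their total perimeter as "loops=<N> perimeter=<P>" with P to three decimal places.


loops=1 perimeter=7.220

Straddling triangles (8 of 12):
  (v1,v3,v0) [++-] → (-1, -0.125598, -0.2785)–(-1, -0.805, -0.2785)  len=0.6794
  (v4,v1,v0) [-+-] → (0.156022, -0.805, -0.2785)–(-1, -0.805, -0.2785)  len=1.1560
  (v0,v3,v2) [-+-] → (-1, -0.125598, -0.2785)–(-1, 0.805, -0.2785)  len=0.9306
  (v5,v1,v4) [++-] → (0.156022, -0.805, -0.2785)–(1, -0.805, -0.2785)  len=0.8440
  (v3,v7,v2) [++-] → (-0.156022, 0.805, -0.2785)–(-1, 0.805, -0.2785)  len=0.8440
  (v2,v7,v6) [-+-] → (-0.156022, 0.805, -0.2785)–(1, 0.805, -0.2785)  len=1.1560
  (v6,v5,v4) [-+-] → (1, 0.125598, -0.2785)–(1, -0.805, -0.2785)  len=0.9306
  (v7,v5,v6) [++-] → (1, 0.125598, -0.2785)–(1, 0.805, -0.2785)  len=0.6794

Chained into 1 loop(s):
  loop 1: 8 segments, perimeter = 7.2200
Total perimeter = 7.220


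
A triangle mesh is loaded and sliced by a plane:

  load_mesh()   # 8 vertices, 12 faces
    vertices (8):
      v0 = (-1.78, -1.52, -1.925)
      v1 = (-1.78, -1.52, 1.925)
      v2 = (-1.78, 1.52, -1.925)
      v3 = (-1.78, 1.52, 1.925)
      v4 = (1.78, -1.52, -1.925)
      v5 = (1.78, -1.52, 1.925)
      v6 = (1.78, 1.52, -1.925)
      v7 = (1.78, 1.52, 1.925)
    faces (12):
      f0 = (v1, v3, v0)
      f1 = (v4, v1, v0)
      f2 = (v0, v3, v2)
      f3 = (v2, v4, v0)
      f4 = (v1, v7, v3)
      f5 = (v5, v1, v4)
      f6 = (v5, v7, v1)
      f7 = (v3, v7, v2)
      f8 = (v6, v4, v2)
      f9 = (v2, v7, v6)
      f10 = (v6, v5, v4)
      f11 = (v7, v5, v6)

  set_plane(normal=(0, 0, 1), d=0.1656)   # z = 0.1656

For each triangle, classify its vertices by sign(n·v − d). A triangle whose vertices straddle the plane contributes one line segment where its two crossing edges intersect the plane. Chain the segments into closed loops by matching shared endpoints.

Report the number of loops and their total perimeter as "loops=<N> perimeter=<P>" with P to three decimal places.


Straddling triangles (8 of 12):
  (v1,v3,v0) [++-] → (-1.78, 0.130759, 0.1656)–(-1.78, -1.52, 0.1656)  len=1.6508
  (v4,v1,v0) [-+-] → (-0.153126, -1.52, 0.1656)–(-1.78, -1.52, 0.1656)  len=1.6269
  (v0,v3,v2) [-+-] → (-1.78, 0.130759, 0.1656)–(-1.78, 1.52, 0.1656)  len=1.3892
  (v5,v1,v4) [++-] → (-0.153126, -1.52, 0.1656)–(1.78, -1.52, 0.1656)  len=1.9331
  (v3,v7,v2) [++-] → (0.153126, 1.52, 0.1656)–(-1.78, 1.52, 0.1656)  len=1.9331
  (v2,v7,v6) [-+-] → (0.153126, 1.52, 0.1656)–(1.78, 1.52, 0.1656)  len=1.6269
  (v6,v5,v4) [-+-] → (1.78, -0.130759, 0.1656)–(1.78, -1.52, 0.1656)  len=1.3892
  (v7,v5,v6) [++-] → (1.78, -0.130759, 0.1656)–(1.78, 1.52, 0.1656)  len=1.6508

Chained into 1 loop(s):
  loop 1: 8 segments, perimeter = 13.2000
Total perimeter = 13.200

loops=1 perimeter=13.200


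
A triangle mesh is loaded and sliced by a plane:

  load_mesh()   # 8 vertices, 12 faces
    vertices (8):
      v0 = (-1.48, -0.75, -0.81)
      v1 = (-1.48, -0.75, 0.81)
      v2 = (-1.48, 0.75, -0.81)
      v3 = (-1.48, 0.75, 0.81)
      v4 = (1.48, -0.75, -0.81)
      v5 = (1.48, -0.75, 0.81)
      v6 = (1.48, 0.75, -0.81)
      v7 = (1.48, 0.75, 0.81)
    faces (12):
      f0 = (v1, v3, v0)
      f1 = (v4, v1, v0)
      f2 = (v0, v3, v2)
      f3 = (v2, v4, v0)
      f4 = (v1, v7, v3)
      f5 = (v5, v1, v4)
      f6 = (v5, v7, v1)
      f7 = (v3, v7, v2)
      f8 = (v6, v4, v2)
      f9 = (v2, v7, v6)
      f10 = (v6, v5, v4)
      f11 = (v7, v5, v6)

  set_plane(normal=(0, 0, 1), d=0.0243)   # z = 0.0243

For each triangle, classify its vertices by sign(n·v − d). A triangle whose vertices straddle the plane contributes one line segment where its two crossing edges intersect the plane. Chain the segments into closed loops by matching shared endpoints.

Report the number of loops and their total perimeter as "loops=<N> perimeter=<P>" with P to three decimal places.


Straddling triangles (8 of 12):
  (v1,v3,v0) [++-] → (-1.48, 0.0225, 0.0243)–(-1.48, -0.75, 0.0243)  len=0.7725
  (v4,v1,v0) [-+-] → (-0.0444, -0.75, 0.0243)–(-1.48, -0.75, 0.0243)  len=1.4356
  (v0,v3,v2) [-+-] → (-1.48, 0.0225, 0.0243)–(-1.48, 0.75, 0.0243)  len=0.7275
  (v5,v1,v4) [++-] → (-0.0444, -0.75, 0.0243)–(1.48, -0.75, 0.0243)  len=1.5244
  (v3,v7,v2) [++-] → (0.0444, 0.75, 0.0243)–(-1.48, 0.75, 0.0243)  len=1.5244
  (v2,v7,v6) [-+-] → (0.0444, 0.75, 0.0243)–(1.48, 0.75, 0.0243)  len=1.4356
  (v6,v5,v4) [-+-] → (1.48, -0.0225, 0.0243)–(1.48, -0.75, 0.0243)  len=0.7275
  (v7,v5,v6) [++-] → (1.48, -0.0225, 0.0243)–(1.48, 0.75, 0.0243)  len=0.7725

Chained into 1 loop(s):
  loop 1: 8 segments, perimeter = 8.9200
Total perimeter = 8.920

loops=1 perimeter=8.920


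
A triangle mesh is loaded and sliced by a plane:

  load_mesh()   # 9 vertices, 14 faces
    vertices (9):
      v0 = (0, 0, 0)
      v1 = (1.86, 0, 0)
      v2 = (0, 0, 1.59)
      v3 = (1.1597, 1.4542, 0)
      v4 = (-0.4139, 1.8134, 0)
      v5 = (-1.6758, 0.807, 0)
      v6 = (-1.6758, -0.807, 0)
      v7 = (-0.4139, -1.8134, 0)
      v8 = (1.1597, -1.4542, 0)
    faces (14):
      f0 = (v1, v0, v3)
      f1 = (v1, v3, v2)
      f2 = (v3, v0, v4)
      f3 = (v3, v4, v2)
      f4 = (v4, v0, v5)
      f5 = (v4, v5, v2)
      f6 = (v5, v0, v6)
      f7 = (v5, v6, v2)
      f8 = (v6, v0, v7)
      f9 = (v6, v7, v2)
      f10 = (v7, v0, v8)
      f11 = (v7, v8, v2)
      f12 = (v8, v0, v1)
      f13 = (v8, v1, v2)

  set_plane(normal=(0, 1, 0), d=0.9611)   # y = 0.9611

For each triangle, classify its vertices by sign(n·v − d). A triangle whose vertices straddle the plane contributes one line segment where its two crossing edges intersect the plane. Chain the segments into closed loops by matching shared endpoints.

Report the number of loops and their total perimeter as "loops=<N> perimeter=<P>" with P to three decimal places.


Straddling triangles (6 of 14):
  (v1,v0,v3) [--+] → (0.766461, 0.9611, 0)–(1.39716, 0.9611, 0)  len=0.6307
  (v1,v3,v2) [-+-] → (1.39716, 0.9611, 0)–(0.766461, 0.9611, 0.539148)  len=0.8297
  (v3,v0,v4) [+-+] → (0.766461, 0.9611, 0)–(-0.219367, 0.9611, 0)  len=0.9858
  (v3,v4,v2) [++-] → (-0.219367, 0.9611, 0.747302)–(0.766461, 0.9611, 0.539148)  len=1.0076
  (v4,v0,v5) [+--] → (-0.219367, 0.9611, 0)–(-1.48258, 0.9611, 0)  len=1.2632
  (v4,v5,v2) [+--] → (-1.48258, 0.9611, 0)–(-0.219367, 0.9611, 0.747302)  len=1.4677

Chained into 1 loop(s):
  loop 1: 6 segments, perimeter = 6.1847
Total perimeter = 6.185

loops=1 perimeter=6.185


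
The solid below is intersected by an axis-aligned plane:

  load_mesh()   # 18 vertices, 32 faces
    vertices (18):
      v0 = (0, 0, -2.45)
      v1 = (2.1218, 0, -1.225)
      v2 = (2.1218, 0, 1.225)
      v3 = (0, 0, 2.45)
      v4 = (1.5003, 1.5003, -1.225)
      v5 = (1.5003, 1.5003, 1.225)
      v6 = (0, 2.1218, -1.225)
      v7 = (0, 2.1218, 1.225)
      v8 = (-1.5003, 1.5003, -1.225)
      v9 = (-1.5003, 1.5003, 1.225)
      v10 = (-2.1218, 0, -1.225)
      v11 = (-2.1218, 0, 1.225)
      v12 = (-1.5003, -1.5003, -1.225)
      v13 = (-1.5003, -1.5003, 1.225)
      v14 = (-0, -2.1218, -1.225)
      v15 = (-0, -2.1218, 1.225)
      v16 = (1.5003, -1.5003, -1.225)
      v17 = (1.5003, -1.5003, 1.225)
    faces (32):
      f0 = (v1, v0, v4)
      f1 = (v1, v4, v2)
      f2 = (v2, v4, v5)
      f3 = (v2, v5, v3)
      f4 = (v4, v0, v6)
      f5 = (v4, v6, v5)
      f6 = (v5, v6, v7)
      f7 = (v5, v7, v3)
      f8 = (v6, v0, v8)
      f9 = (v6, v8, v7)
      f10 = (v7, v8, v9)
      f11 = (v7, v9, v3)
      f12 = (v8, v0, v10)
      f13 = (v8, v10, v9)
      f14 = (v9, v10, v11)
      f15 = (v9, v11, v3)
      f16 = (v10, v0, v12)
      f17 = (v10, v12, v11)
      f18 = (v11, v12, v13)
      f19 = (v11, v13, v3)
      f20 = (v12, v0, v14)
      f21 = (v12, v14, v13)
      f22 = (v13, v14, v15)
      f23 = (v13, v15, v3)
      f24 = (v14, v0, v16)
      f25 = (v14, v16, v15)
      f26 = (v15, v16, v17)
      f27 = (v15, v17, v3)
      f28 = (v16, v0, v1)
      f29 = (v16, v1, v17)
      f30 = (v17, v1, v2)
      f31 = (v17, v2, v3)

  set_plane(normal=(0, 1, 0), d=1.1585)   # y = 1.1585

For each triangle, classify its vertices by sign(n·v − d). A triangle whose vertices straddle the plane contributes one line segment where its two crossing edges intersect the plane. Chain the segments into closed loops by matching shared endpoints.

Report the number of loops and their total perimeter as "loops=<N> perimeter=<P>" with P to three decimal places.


Straddling triangles (12 of 32):
  (v1,v0,v4) [--+] → (1.1585, 1.1585, -1.50408)–(1.64189, 1.1585, -1.225)  len=0.5582
  (v1,v4,v2) [-+-] → (1.64189, 1.1585, -1.225)–(1.64189, 1.1585, -0.666838)  len=0.5582
  (v2,v4,v5) [-++] → (1.64189, 1.1585, -0.666838)–(1.64189, 1.1585, 1.225)  len=1.8918
  (v2,v5,v3) [-+-] → (1.64189, 1.1585, 1.225)–(1.1585, 1.1585, 1.50408)  len=0.5582
  (v4,v0,v6) [+-+] → (1.1585, 1.1585, -1.50408)–(0, 1.1585, -1.78115)  len=1.1912
  (v5,v7,v3) [++-] → (0, 1.1585, 1.78115)–(1.1585, 1.1585, 1.50408)  len=1.1912
  (v6,v0,v8) [+-+] → (0, 1.1585, -1.78115)–(-1.1585, 1.1585, -1.50408)  len=1.1912
  (v7,v9,v3) [++-] → (-1.1585, 1.1585, 1.50408)–(0, 1.1585, 1.78115)  len=1.1912
  (v8,v0,v10) [+--] → (-1.1585, 1.1585, -1.50408)–(-1.64189, 1.1585, -1.225)  len=0.5582
  (v8,v10,v9) [+-+] → (-1.64189, 1.1585, -1.225)–(-1.64189, 1.1585, 0.666838)  len=1.8918
  (v9,v10,v11) [+--] → (-1.64189, 1.1585, 0.666838)–(-1.64189, 1.1585, 1.225)  len=0.5582
  (v9,v11,v3) [+--] → (-1.64189, 1.1585, 1.225)–(-1.1585, 1.1585, 1.50408)  len=0.5582

Chained into 1 loop(s):
  loop 1: 12 segments, perimeter = 11.8974
Total perimeter = 11.897

loops=1 perimeter=11.897


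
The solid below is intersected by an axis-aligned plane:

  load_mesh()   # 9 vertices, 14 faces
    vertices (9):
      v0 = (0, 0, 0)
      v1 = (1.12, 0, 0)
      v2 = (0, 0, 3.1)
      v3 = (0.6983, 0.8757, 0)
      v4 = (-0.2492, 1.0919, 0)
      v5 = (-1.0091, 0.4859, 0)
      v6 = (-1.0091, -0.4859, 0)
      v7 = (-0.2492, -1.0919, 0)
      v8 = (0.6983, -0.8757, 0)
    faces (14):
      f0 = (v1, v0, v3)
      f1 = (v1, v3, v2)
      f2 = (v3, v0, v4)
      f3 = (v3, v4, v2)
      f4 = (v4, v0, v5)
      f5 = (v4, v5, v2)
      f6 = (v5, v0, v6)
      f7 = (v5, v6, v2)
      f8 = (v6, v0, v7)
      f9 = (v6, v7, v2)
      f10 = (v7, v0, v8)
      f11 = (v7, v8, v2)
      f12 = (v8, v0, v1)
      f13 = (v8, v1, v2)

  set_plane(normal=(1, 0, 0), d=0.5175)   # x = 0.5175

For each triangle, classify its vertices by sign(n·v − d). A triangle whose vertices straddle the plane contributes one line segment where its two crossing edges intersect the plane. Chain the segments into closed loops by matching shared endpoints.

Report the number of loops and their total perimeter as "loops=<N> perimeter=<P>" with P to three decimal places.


Straddling triangles (8 of 14):
  (v1,v0,v3) [+-+] → (0.5175, 0, 0)–(0.5175, 0.648969, 0)  len=0.6490
  (v1,v3,v2) [++-] → (0.5175, 0.648969, 0.802635)–(0.5175, 0, 1.66763)  len=1.0814
  (v3,v0,v4) [+--] → (0.5175, 0.648969, 0)–(0.5175, 0.916955, 0)  len=0.2680
  (v3,v4,v2) [+--] → (0.5175, 0.916955, 0)–(0.5175, 0.648969, 0.802635)  len=0.8462
  (v7,v0,v8) [--+] → (0.5175, -0.648969, 0)–(0.5175, -0.916955, 0)  len=0.2680
  (v7,v8,v2) [-+-] → (0.5175, -0.916955, 0)–(0.5175, -0.648969, 0.802635)  len=0.8462
  (v8,v0,v1) [+-+] → (0.5175, -0.648969, 0)–(0.5175, 0, 0)  len=0.6490
  (v8,v1,v2) [++-] → (0.5175, 0, 1.66763)–(0.5175, -0.648969, 0.802635)  len=1.0814

Chained into 1 loop(s):
  loop 1: 8 segments, perimeter = 5.6891
Total perimeter = 5.689

loops=1 perimeter=5.689
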